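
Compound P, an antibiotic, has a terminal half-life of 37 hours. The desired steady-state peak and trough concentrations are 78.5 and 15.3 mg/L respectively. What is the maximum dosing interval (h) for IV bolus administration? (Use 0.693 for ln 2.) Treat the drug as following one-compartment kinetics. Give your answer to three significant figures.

87.3 h

k = 0.693 / t½ = 0.693 / 37 = 0.01873 h⁻¹
Between IV bolus doses, concentration decays as C = C₀·e^(−kτ), so C_peak/C_trough = e^(kτ).
τ_max = ln(C_peak/C_trough) / k = ln(78.5/15.3) / 0.01873 = 1.635 / 0.01873 = 87.29 h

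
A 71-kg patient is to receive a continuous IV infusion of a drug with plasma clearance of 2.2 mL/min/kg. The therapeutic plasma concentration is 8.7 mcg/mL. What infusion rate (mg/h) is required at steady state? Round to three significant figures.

CL = 2.2 mL/min/kg × 71 kg = 156.2 mL/min = 156.2 × 60/1000 = 9.372 L/h
R₀ = 9.372 × 8.7 = 81.54 mg/h

81.5 mg/h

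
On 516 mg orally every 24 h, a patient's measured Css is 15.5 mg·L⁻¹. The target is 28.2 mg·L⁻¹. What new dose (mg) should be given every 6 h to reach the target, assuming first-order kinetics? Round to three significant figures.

235 mg

With linear kinetics, Css is proportional to dose rate (D/τ) at fixed clearance.
D₂ = D₁ × (Css,target / Css,current) × (τ₂/τ₁) = 516 × (28.2/15.5) × (6/24) = 234.7 mg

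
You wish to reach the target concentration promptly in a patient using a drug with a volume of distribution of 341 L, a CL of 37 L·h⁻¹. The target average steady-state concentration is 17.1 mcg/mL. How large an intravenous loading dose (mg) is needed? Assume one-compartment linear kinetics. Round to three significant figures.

LD = Vd × C = 341.0 × 17.10 = 5831 mg

5830 mg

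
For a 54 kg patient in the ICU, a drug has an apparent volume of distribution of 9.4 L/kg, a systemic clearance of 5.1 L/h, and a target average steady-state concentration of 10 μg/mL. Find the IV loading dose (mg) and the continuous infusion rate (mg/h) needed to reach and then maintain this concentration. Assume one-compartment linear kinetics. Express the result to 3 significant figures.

(a) 5080 mg; (b) 51.0 mg/h

Vd = 9.4 L/kg × 54 kg = 507.6 L
LD = Vd · C_target = 507.6 × 10 = 5076 mg
Maintenance infusion rate = CL × Css = 5.100 × 10 = 51.00 mg/h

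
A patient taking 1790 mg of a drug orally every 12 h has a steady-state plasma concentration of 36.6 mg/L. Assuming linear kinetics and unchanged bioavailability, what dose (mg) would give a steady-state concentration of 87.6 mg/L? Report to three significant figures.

For first-order elimination, Css ∝ F·D/(CL·τ); F and CL are unchanged, so Css ∝ D/τ.
D₂ = D₁ × (Css,target / Css,current) = 1790 × 87.6/36.6 = 4284 mg

4280 mg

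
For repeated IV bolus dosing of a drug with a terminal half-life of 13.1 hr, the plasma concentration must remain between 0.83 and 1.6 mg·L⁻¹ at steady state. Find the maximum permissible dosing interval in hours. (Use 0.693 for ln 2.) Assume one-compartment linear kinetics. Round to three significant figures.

k = 0.693 / t½ = 0.693 / 13.1 = 0.05290 h⁻¹
Between IV bolus doses, concentration decays as C = C₀·e^(−kτ), so C_peak/C_trough = e^(kτ).
τ_max = ln(C_peak/C_trough) / k = ln(1.6/0.83) / 0.05290 = 0.6563 / 0.05290 = 12.41 h

12.4 h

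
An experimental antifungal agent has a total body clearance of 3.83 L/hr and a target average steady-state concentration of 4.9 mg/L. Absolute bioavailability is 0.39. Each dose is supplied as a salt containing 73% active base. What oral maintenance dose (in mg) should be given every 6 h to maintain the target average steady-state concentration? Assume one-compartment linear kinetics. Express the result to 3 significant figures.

D = CL × Css × τ / F / S = 3.830 × 4.9 × 6 / 0.39 / 0.73 = 395.5 mg

396 mg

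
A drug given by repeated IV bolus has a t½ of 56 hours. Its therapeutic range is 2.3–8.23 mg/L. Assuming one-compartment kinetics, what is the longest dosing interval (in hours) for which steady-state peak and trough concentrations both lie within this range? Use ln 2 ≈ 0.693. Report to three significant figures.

103 h

k = 0.693 / t½ = 0.693 / 56 = 0.01238 h⁻¹
Between IV bolus doses, concentration decays as C = C₀·e^(−kτ), so C_peak/C_trough = e^(kτ).
τ_max = ln(C_peak/C_trough) / k = ln(8.23/2.3) / 0.01238 = 1.275 / 0.01238 = 103.0 h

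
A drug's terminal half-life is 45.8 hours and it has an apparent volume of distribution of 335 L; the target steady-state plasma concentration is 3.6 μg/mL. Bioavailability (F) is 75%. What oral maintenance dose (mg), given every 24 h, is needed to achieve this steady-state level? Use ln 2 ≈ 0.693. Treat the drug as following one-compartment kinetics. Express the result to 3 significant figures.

584 mg

CL = 0.693 × Vd / t½ = 0.693 × 335.0 / 45.8 = 5.069 L/h
D = CL × Css × τ / F = 5.069 × 3.6 × 24 / 0.75 = 583.9 mg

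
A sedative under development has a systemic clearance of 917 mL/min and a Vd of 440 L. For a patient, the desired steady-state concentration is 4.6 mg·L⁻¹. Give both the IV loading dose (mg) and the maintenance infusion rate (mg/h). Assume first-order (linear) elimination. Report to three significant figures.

Loading: fill Vd to C_target → 440.0 L × 4.6 mg/L = 2024 mg
CL = 917 mL/min × 60/1000 = 55.02 L/h
Maintenance: replace elimination → rate = CL × Css = 55.02 × 4.6 = 253.1 mg/h

(a) 2020 mg; (b) 253 mg/h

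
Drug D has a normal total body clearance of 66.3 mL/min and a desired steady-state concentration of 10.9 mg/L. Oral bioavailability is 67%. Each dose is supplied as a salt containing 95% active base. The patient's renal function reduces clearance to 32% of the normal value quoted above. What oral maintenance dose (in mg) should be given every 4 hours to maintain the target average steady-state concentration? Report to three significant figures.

87.2 mg

Convert clearance: 66.3 mL/min × 60 min/h ÷ 1000 mL/L = 3.978 L/h
Patient clearance = 0.32 × 3.978 = 1.273 L/h
D = CL × Css × τ / F / S = 1.273 × 10.9 × 4 / 0.67 / 0.95 = 87.20 mg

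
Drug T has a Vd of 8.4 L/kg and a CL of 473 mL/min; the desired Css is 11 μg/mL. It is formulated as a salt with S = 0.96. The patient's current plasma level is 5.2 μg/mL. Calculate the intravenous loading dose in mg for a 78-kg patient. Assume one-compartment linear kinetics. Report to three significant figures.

Vd = 8.4 L/kg × 78 kg = 655.2 L
LD is governed by Vd — clearance does not enter the loading-dose calculation.
Concentration deficit ΔC = 11 − 5.2 = 5.800 mg/L
LD = Vd × ΔC / S = 655.2 × 5.800 / 0.96 = 3959 mg

3960 mg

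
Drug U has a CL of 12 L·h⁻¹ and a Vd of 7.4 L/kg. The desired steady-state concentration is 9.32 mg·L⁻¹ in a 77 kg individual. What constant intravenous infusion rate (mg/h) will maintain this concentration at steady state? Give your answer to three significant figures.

Infusion rate = CL · Css = 12.00 L/h × 9.32 mg/L = 111.8 mg/h

112 mg/h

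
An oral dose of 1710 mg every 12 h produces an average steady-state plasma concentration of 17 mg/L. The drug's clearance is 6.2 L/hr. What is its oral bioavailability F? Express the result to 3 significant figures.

0.740

F·D/τ = CL·Css at steady state → F = CL·Css·τ / D.
F = 6.2 × 17 × 12 / 1710 = 0.740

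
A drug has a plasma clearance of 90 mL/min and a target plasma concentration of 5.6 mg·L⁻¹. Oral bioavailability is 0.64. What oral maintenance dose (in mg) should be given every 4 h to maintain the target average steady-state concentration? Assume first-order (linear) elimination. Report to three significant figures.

CL = 90 mL/min = 90 × 0.06 = 5.400 L/h
At steady state, dose per interval replaces the amount cleared in that interval: F·D/τ = CL·Css.
D = CL × Css × τ / F = 5.400 × 5.6 × 4 / 0.64 = 189.0 mg

189 mg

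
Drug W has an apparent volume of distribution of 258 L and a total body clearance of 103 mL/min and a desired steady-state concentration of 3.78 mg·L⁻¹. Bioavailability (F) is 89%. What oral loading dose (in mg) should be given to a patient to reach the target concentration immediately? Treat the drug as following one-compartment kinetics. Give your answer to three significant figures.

Loading dose depends on Vd (not clearance): it fills the distribution volume.
LD = Vd × C / F = 258.0 × 3.780 / 0.89 = 1096 mg

1100 mg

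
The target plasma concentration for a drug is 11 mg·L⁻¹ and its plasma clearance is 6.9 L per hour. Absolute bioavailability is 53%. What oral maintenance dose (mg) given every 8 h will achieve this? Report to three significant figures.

1150 mg

At steady state, dose per interval replaces the amount cleared in that interval: F·D/τ = CL·Css.
D = CL × Css × τ / F = 6.900 × 11 × 8 / 0.53 = 1146 mg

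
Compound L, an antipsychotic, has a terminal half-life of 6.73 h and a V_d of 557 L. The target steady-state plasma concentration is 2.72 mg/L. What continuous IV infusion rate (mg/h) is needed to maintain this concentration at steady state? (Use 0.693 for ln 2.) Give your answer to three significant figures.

CL = 0.693 × Vd / t½ = 0.693 × 557.0 / 6.73 = 57.36 L/h
Infusion rate = CL × Css = 57.36 × 2.72 = 156.0 mg/h

156 mg/h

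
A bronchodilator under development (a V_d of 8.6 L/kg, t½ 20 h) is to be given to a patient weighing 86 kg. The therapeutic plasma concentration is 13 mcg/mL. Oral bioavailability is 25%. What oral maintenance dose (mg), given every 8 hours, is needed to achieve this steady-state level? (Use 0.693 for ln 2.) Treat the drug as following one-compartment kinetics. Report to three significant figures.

Vd = 8.6 L/kg × 86 kg = 739.6 L
CL = 0.693 × Vd / t½ = 0.693 × 739.6 / 20 = 25.63 L/h
D = CL × Css × τ / F = 25.63 × 13 × 8 / 0.25 = 10660 mg

10700 mg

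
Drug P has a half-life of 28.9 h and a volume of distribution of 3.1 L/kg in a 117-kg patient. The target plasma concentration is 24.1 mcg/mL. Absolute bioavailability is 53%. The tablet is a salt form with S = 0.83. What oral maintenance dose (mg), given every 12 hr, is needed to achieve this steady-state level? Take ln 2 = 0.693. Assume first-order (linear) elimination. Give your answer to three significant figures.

Vd = 3.1 L/kg × 117 kg = 362.7 L
k = 0.693/28.9 = 0.02398 h⁻¹, so CL = k·Vd = 0.02398 × 362.7 = 8.698 L/h
D = CL × Css × τ / F / S = 8.698 × 24.1 × 12 / 0.53 / 0.83 = 5718 mg

5720 mg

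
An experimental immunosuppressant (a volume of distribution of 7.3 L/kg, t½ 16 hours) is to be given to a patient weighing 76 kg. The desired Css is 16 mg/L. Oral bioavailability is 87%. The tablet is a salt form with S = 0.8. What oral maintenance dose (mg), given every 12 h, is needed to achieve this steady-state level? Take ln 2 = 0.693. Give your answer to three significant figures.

6630 mg

Vd = 7.3 L/kg × 76 kg = 554.8 L
k = 0.693/16 = 0.04331 h⁻¹, so CL = k·Vd = 0.04331 × 554.8 = 24.03 L/h
D = CL × Css × τ / F / S = 24.03 × 16 × 12 / 0.87 / 0.8 = 6629 mg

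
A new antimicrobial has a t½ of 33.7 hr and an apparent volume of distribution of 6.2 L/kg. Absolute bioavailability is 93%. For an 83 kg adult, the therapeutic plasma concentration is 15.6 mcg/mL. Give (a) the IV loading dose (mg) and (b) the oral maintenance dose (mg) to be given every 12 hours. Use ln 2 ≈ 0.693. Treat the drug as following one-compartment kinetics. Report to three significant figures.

(a) 8030 mg; (b) 2130 mg

Vd = 6.2 L/kg × 83 kg = 514.6 L
LD = Vd × C = 514.6 × 15.6 = 8028 mg
CL = 0.693 × Vd / t½ = 0.693 × 514.6 / 33.7 = 10.58 L/h
D = CL × Css × τ / F = 10.58 × 15.6 × 12 / 0.93 = 2130 mg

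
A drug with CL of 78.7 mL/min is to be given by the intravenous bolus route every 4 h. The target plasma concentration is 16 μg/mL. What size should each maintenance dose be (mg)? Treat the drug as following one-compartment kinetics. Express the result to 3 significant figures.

302 mg

CL = 78.7 mL/min × 60/1000 = 4.722 L/h
D = CL × Css × τ = 4.722 × 16 × 4 = 302.2 mg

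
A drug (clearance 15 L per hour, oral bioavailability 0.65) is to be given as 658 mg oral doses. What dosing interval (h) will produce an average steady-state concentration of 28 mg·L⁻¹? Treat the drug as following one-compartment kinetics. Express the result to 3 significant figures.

F·D/τ = CL·Css → τ = F·D / (CL·Css).
τ = 0.65 × 658 / (15 × 28) = 1.018 h

1.02 h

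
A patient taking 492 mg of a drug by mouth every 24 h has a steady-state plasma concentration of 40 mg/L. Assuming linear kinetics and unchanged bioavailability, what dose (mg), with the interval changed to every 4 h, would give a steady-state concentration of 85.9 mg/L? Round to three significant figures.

176 mg

With linear kinetics, Css is proportional to dose rate (D/τ) at fixed clearance.
D₂ = D₁ × (Css,target / Css,current) × (τ₂/τ₁) = 492 × (85.9/40) × (4/24) = 176.1 mg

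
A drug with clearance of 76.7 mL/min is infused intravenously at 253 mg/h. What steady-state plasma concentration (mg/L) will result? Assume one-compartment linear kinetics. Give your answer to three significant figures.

CL = 76.7 mL/min × 60/1000 = 4.602 L/h
Css = rate / CL = 253 / 4.602 = 54.98 mg/L

55.0 mg/L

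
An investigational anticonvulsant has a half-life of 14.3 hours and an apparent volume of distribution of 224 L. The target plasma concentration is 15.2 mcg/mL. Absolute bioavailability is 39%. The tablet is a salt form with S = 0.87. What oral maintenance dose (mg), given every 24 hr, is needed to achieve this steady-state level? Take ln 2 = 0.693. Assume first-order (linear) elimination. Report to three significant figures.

CL = 0.693 × Vd / t½ = 0.693 × 224.0 / 14.3 = 10.86 L/h
D = CL × Css × τ / F / S = 10.86 × 15.2 × 24 / 0.39 / 0.87 = 11680 mg

11700 mg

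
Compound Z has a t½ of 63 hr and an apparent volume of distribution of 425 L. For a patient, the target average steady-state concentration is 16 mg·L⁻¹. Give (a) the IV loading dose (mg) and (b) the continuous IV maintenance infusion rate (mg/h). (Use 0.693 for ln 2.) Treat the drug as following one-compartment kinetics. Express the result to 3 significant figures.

(a) 6800 mg; (b) 74.8 mg/h

LD = Vd × C = 425.0 × 16 = 6800 mg
CL = 0.693 × Vd / t½ = 0.693 × 425.0 / 63 = 4.675 L/h
Infusion rate = CL × Css = 4.675 × 16 = 74.80 mg/h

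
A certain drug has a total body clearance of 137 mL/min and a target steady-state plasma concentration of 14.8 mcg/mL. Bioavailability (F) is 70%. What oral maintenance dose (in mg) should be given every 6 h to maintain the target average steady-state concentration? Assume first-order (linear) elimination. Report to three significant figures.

CL = 137 mL/min = 137 × 0.06 = 8.220 L/h
D = CL × Css × τ / F = 8.220 × 14.8 × 6 / 0.7 = 1043 mg

1040 mg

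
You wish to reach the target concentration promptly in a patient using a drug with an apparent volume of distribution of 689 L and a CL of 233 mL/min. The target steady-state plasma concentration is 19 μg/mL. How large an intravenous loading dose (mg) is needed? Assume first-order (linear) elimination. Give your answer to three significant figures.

LD = Vd × C = 689.0 × 19.00 = 13090 mg

13100 mg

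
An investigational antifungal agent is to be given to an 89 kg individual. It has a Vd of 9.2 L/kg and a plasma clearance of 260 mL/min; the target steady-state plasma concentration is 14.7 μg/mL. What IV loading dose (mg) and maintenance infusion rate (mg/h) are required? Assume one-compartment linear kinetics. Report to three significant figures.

(a) 12000 mg; (b) 229 mg/h

Vd(total) = 89 kg × 9.2 L/kg = 818.8 L
LD = Vd · C_target = 818.8 × 14.7 = 12040 mg
Convert clearance: 260 mL/min × 60 min/h ÷ 1000 mL/L = 15.60 L/h
Maintenance infusion rate = CL × Css = 15.60 × 14.7 = 229.3 mg/h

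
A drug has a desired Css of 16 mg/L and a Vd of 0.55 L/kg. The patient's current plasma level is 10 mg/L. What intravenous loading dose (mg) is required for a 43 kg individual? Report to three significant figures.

142 mg

Vd = 0.55 L/kg × 43 kg = 23.65 L
Concentration deficit ΔC = 16 − 10 = 6.000 mg/L
LD = Vd × ΔC = 23.65 × 6.000 = 141.9 mg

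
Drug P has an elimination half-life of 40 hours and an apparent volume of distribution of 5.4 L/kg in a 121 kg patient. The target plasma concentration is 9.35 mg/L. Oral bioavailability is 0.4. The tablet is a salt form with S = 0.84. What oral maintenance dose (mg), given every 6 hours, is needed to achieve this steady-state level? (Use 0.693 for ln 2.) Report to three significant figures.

1890 mg

Vd(total) = 121 kg × 5.4 L/kg = 653.4 L
k = 0.693/40 = 0.01733 h⁻¹, so CL = k·Vd = 0.01733 × 653.4 = 11.32 L/h
D = CL × Css × τ / F / S = 11.32 × 9.35 × 6 / 0.4 / 0.84 = 1890 mg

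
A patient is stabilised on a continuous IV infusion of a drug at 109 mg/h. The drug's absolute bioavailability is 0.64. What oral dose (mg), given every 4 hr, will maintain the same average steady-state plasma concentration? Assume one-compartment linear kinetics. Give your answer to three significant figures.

681 mg

To maintain the same Css, the systemic dosing rate must be unchanged: F·D/τ = infusion rate.
D = rate × τ / F = 109 × 4 / 0.64 = 681.3 mg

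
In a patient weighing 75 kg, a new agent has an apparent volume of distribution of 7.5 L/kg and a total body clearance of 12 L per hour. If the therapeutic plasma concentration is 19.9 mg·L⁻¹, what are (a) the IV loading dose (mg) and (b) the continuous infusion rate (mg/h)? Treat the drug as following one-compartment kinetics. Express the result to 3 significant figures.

Total Vd = 7.5 × 75 = 562.5 L
Loading dose = Vd × C = 562.5 × 19.9 = 11190 mg
Maintenance: replace elimination → rate = CL × Css = 12.00 × 19.9 = 238.8 mg/h

(a) 11200 mg; (b) 239 mg/h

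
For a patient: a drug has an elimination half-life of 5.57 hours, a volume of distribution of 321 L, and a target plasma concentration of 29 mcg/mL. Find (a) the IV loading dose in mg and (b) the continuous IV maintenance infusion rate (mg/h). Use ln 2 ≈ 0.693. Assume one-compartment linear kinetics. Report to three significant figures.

(a) 9310 mg; (b) 1160 mg/h

LD = Vd × C = 321.0 × 29 = 9309 mg
CL = 0.693 × Vd / t½ = 0.693 × 321.0 / 5.57 = 39.94 L/h
Infusion rate = CL × Css = 39.94 × 29 = 1158 mg/h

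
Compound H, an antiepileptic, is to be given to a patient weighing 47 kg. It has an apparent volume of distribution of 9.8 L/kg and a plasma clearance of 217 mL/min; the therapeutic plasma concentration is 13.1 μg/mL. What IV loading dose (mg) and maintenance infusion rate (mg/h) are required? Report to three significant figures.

Vd = 9.8 L/kg × 47 kg = 460.6 L
Loading: fill Vd to C_target → 460.6 L × 13.1 mg/L = 6034 mg
CL = 217 mL/min × 60/1000 = 13.02 L/h
Maintenance infusion rate = CL × Css = 13.02 × 13.1 = 170.6 mg/h

(a) 6030 mg; (b) 171 mg/h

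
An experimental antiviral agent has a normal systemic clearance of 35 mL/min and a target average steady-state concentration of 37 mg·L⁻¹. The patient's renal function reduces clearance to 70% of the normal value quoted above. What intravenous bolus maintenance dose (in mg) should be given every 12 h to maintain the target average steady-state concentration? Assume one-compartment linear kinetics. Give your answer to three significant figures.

653 mg

Convert clearance: 35 mL/min × 60 min/h ÷ 1000 mL/L = 2.100 L/h
Patient clearance = 0.7 × 2.100 = 1.470 L/h
D = CL × Css × τ = 1.470 × 37 × 12 = 652.7 mg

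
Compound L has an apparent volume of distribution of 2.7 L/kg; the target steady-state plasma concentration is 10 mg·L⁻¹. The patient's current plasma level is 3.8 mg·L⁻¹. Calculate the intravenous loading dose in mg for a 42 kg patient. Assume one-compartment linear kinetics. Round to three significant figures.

Vd = 2.7 L/kg × 42 kg = 113.4 L
The loading dose fills Vd to the target concentration.
Concentration deficit ΔC = 10 − 3.8 = 6.200 mg/L
LD = Vd × ΔC = 113.4 × 6.200 = 703.1 mg

703 mg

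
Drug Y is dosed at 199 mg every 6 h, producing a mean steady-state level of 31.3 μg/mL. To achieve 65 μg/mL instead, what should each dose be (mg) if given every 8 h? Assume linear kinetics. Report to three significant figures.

551 mg

With linear kinetics, Css is proportional to dose rate (D/τ) at fixed clearance.
D₂ = D₁ × (Css,target / Css,current) × (τ₂/τ₁) = 199 × (65/31.3) × (8/6) = 551.0 mg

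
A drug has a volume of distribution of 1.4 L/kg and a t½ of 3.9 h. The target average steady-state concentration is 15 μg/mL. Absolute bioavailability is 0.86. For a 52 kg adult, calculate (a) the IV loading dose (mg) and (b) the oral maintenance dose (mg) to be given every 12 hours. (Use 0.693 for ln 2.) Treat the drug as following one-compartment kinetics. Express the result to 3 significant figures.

Vd(total) = 52 kg × 1.4 L/kg = 72.80 L
LD = Vd × C = 72.80 × 15 = 1092 mg
CL = 0.693 × Vd / t½ = 0.693 × 72.80 / 3.9 = 12.94 L/h
D = CL × Css × τ / F = 12.94 × 15 × 12 / 0.86 = 2708 mg

(a) 1090 mg; (b) 2710 mg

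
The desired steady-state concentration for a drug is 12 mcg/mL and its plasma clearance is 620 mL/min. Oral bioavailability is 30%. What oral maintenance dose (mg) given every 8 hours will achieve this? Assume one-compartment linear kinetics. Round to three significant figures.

CL = 620 mL/min = 620 × 0.06 = 37.20 L/h
D = CL × Css × τ / F = 37.20 × 12 × 8 / 0.3 = 11900 mg

11900 mg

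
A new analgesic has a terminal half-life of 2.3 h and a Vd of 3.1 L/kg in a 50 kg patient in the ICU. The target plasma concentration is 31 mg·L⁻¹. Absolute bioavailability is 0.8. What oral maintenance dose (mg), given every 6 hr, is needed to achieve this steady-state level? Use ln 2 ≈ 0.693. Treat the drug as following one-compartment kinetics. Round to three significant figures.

10900 mg

Vd = 3.1 L/kg × 50 kg = 155.0 L
CL = ln 2 · Vd / t½ = 0.693 × 155.0 / 2.3 = 46.70 L/h
D = CL × Css × τ / F = 46.70 × 31 × 6 / 0.8 = 10860 mg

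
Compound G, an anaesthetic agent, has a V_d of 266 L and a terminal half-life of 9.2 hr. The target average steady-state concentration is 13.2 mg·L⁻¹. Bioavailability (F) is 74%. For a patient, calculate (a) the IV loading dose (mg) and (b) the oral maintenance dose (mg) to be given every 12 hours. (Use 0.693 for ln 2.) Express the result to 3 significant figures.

(a) 3510 mg; (b) 4290 mg

LD = Vd × C = 266.0 × 13.2 = 3511 mg
CL = 0.693 × Vd / t½ = 0.693 × 266.0 / 9.2 = 20.04 L/h
D = CL × Css × τ / F = 20.04 × 13.2 × 12 / 0.74 = 4290 mg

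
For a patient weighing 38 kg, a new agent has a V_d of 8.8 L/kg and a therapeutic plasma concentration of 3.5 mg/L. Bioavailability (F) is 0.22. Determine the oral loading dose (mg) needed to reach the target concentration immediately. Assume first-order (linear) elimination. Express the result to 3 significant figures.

5320 mg

Total Vd = 8.8 × 38 = 334.4 L
The loading dose fills Vd to the target concentration.
LD = Vd × C / F = 334.4 × 3.500 / 0.22 = 5320 mg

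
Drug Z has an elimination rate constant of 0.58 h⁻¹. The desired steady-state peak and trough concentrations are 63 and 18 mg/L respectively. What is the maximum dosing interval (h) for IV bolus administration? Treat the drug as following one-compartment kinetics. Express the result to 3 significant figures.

Between IV bolus doses, concentration decays as C = C₀·e^(−kτ), so C_peak/C_trough = e^(kτ).
τ_max = ln(C_peak/C_trough) / k = ln(63/18) / 0.5800 = 1.253 / 0.5800 = 2.160 h

2.16 h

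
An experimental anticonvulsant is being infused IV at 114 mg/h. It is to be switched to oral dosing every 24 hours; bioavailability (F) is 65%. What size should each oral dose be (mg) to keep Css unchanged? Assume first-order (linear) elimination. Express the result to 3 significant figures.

4210 mg

To maintain the same Css, the systemic dosing rate must be unchanged: F·D/τ = infusion rate.
D = rate × τ / F = 114 × 24 / 0.65 = 4209 mg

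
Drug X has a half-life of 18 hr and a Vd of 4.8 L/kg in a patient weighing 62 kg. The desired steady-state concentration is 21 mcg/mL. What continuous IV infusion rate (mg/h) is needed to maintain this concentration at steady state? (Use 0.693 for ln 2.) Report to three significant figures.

Total Vd = 4.8 × 62 = 297.6 L
CL = ln 2 · Vd / t½ = 0.693 × 297.6 / 18 = 11.46 L/h
Infusion rate = CL × Css = 11.46 × 21 = 240.7 mg/h

241 mg/h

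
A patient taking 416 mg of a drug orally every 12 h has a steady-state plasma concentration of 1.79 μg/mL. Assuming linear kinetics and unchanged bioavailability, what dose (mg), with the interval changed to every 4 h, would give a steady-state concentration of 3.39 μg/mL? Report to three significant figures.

263 mg

For first-order elimination, Css ∝ F·D/(CL·τ); F and CL are unchanged, so Css ∝ D/τ.
D₂ = D₁ × (Css,target / Css,current) × (τ₂/τ₁) = 416 × (3.39/1.79) × (4/12) = 262.6 mg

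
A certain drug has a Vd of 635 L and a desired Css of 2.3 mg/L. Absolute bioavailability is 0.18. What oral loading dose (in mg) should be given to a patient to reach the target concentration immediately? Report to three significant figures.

8110 mg

LD = Vd × C / F = 635.0 × 2.300 / 0.18 = 8114 mg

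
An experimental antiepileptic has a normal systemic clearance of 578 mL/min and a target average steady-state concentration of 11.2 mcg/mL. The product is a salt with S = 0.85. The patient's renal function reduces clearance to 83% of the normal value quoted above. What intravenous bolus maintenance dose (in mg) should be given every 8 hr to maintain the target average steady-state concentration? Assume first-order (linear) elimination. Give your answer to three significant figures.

3030 mg

CL = 578 mL/min × 60/1000 = 34.68 L/h
Patient clearance = 0.83 × 34.68 = 28.78 L/h
D = CL × Css × τ / S = 28.78 × 11.2 × 8 / 0.85 = 3034 mg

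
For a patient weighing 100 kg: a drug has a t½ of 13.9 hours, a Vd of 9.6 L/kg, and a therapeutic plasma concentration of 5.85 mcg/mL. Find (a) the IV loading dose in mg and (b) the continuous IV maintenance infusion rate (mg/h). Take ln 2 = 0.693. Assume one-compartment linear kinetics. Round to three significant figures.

(a) 5620 mg; (b) 280 mg/h

Vd = 9.6 L/kg × 100 kg = 960.0 L
LD = Vd × C = 960.0 × 5.85 = 5616 mg
CL = 0.693 × Vd / t½ = 0.693 × 960.0 / 13.9 = 47.86 L/h
Infusion rate = CL × Css = 47.86 × 5.85 = 280.0 mg/h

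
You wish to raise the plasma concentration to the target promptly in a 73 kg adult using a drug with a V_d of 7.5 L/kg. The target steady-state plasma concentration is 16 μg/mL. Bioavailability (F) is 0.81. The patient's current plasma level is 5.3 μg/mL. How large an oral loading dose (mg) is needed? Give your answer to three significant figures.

Total Vd = 7.5 × 73 = 547.5 L
The loading dose fills Vd to the target concentration.
Concentration deficit ΔC = 16 − 5.3 = 10.70 mg/L
LD = Vd × ΔC / F = 547.5 × 10.70 / 0.81 = 7232 mg

7230 mg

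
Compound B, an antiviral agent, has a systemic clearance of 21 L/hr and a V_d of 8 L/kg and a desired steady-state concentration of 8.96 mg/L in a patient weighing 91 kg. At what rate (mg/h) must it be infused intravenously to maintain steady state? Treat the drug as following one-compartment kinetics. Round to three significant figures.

188 mg/h

At steady state, infusion rate equals elimination rate: rate in = CL × Css.
R₀ = 21.00 × 8.96 = 188.2 mg/h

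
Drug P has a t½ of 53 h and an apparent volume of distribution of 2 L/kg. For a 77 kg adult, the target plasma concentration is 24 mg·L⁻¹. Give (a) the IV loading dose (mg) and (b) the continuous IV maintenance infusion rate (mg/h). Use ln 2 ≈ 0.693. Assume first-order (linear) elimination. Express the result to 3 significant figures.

Vd(total) = 77 kg × 2 L/kg = 154.0 L
LD = Vd × C = 154.0 × 24 = 3696 mg
CL = 0.693 × Vd / t½ = 0.693 × 154.0 / 53 = 2.014 L/h
Infusion rate = CL × Css = 2.014 × 24 = 48.34 mg/h

(a) 3700 mg; (b) 48.3 mg/h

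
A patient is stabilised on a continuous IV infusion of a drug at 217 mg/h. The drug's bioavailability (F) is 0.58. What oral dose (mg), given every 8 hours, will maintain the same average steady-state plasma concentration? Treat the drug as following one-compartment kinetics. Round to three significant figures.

To maintain the same Css, the systemic dosing rate must be unchanged: F·D/τ = infusion rate.
D = rate × τ / F = 217 × 8 / 0.58 = 2993 mg

2990 mg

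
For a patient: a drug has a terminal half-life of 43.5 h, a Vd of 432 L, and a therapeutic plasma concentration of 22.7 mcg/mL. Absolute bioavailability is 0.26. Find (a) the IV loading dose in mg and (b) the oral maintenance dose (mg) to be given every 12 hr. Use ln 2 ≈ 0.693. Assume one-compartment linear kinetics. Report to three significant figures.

LD = Vd × C = 432.0 × 22.7 = 9806 mg
CL = 0.693 × Vd / t½ = 0.693 × 432.0 / 43.5 = 6.882 L/h
D = CL × Css × τ / F = 6.882 × 22.7 × 12 / 0.26 = 7210 mg

(a) 9810 mg; (b) 7210 mg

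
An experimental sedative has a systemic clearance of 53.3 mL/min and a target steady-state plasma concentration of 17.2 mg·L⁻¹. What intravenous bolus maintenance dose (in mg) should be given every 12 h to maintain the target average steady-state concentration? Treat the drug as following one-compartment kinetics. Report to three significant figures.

CL = 53.3 mL/min × 60/1000 = 3.198 L/h
D = CL × Css × τ = 3.198 × 17.2 × 12 = 660.1 mg

660 mg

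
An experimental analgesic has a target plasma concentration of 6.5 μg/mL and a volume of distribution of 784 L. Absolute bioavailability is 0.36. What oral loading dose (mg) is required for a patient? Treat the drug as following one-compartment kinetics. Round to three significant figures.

14200 mg

LD = Vd × C / F = 784.0 × 6.500 / 0.36 = 14160 mg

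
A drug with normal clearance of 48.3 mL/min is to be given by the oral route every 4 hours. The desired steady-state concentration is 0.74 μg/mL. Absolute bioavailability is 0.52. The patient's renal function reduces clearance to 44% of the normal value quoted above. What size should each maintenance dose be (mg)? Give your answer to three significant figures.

CL = 48.3 mL/min = 48.3 × 0.06 = 2.898 L/h
Patient clearance = 0.44 × 2.898 = 1.275 L/h
At steady state, dose per interval replaces the amount cleared in that interval: F·D/τ = CL·Css.
D = CL × Css × τ / F = 1.275 × 0.74 × 4 / 0.52 = 7.258 mg

7.26 mg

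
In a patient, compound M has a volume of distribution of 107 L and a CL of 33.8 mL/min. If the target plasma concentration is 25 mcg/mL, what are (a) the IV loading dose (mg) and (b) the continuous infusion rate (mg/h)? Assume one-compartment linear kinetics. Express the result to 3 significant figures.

(a) 2680 mg; (b) 50.7 mg/h

LD = Vd · C_target = 107.0 × 25 = 2675 mg
Convert clearance: 33.8 mL/min × 60 min/h ÷ 1000 mL/L = 2.028 L/h
Maintenance: replace elimination → rate = CL × Css = 2.028 × 25 = 50.70 mg/h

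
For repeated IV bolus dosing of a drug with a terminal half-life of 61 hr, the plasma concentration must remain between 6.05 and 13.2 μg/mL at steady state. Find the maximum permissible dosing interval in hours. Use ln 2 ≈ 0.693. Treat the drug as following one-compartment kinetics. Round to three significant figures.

k = 0.693 / t½ = 0.693 / 61 = 0.01136 h⁻¹
Between IV bolus doses, concentration decays as C = C₀·e^(−kτ), so C_peak/C_trough = e^(kτ).
τ_max = ln(C_peak/C_trough) / k = ln(13.2/6.05) / 0.01136 = 0.7802 / 0.01136 = 68.68 h

68.7 h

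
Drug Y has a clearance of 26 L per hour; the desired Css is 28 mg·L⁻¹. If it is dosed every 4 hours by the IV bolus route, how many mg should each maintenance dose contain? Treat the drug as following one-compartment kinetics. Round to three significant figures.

2910 mg

D = CL × Css × τ = 26.00 × 28 × 4 = 2912 mg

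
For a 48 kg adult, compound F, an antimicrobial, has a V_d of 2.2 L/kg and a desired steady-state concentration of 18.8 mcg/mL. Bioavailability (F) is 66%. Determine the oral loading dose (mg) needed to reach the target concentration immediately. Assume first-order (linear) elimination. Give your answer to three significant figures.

Total Vd = 2.2 × 48 = 105.6 L
The loading dose fills Vd to the target concentration.
LD = Vd × C / F = 105.6 × 18.80 / 0.66 = 3008 mg

3010 mg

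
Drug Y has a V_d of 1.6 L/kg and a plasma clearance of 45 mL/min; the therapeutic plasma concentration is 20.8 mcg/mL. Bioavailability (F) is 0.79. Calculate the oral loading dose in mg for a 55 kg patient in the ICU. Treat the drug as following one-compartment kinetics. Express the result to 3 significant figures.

Vd = 1.6 L/kg × 55 kg = 88.00 L
LD = Vd × C / F = 88.00 × 20.80 / 0.79 = 2317 mg

2320 mg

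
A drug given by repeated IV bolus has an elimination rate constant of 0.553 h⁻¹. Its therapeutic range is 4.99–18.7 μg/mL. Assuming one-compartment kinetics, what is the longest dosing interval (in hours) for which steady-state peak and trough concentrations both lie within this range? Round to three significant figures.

Between IV bolus doses, concentration decays as C = C₀·e^(−kτ), so C_peak/C_trough = e^(kτ).
τ_max = ln(C_peak/C_trough) / k = ln(18.7/4.99) / 0.5530 = 1.321 / 0.5530 = 2.389 h

2.39 h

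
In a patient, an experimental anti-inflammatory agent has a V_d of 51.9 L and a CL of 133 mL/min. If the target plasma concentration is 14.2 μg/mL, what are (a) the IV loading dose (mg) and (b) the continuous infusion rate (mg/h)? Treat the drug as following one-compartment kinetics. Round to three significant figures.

Loading: fill Vd to C_target → 51.90 L × 14.2 mg/L = 737.0 mg
CL = 133 mL/min × 60/1000 = 7.980 L/h
Maintenance: replace elimination → rate = CL × Css = 7.980 × 14.2 = 113.3 mg/h

(a) 737 mg; (b) 113 mg/h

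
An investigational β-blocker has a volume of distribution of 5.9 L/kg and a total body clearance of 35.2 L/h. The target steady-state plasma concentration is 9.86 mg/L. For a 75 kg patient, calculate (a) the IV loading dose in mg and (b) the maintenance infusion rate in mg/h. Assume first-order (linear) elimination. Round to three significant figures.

(a) 4360 mg; (b) 347 mg/h

Vd = 5.9 L/kg × 75 kg = 442.5 L
Loading: fill Vd to C_target → 442.5 L × 9.86 mg/L = 4363 mg
Maintenance infusion rate = CL × Css = 35.20 × 9.86 = 347.1 mg/h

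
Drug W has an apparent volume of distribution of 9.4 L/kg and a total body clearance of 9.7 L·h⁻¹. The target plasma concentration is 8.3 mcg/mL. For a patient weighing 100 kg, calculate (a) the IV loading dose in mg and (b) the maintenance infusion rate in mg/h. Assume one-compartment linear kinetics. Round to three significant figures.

Vd(total) = 100 kg × 9.4 L/kg = 940.0 L
LD = Vd · C_target = 940.0 × 8.3 = 7802 mg
Maintenance: replace elimination → rate = CL × Css = 9.700 × 8.3 = 80.51 mg/h

(a) 7800 mg; (b) 80.5 mg/h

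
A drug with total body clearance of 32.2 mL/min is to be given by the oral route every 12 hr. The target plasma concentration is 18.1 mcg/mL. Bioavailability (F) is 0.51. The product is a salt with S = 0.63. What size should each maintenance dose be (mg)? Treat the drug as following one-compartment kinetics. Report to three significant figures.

CL = 32.2 mL/min × 60/1000 = 1.932 L/h
D = CL × Css × τ / F / S = 1.932 × 18.1 × 12 / 0.51 / 0.63 = 1306 mg

1310 mg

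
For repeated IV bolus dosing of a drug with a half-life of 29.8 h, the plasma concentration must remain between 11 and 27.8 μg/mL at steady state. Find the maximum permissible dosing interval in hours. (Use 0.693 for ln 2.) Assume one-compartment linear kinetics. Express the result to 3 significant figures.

39.9 h

k = 0.693 / t½ = 0.693 / 29.8 = 0.02326 h⁻¹
Between IV bolus doses, concentration decays as C = C₀·e^(−kτ), so C_peak/C_trough = e^(kτ).
τ_max = ln(C_peak/C_trough) / k = ln(27.8/11) / 0.02326 = 0.9271 / 0.02326 = 39.86 h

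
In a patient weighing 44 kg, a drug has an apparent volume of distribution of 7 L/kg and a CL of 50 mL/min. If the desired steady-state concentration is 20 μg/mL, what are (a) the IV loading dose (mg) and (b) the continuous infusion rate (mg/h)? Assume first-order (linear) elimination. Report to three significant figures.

(a) 6160 mg; (b) 60.0 mg/h

Vd = 7 L/kg × 44 kg = 308.0 L
Loading dose = Vd × C = 308.0 × 20 = 6160 mg
Convert clearance: 50 mL/min × 60 min/h ÷ 1000 mL/L = 3.000 L/h
Maintenance: replace elimination → rate = CL × Css = 3.000 × 20 = 60.00 mg/h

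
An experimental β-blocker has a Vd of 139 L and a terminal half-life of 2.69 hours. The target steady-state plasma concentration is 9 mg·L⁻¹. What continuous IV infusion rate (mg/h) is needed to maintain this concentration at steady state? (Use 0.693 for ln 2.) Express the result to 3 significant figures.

CL = 0.693 × Vd / t½ = 0.693 × 139.0 / 2.69 = 35.81 L/h
Infusion rate = CL × Css = 35.81 × 9 = 322.3 mg/h

322 mg/h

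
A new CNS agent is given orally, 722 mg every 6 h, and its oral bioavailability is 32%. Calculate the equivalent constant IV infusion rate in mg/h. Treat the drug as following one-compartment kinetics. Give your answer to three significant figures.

Equivalent systemic input: infusion rate = F·D/τ.
Rate = 0.32 × 722 / 6 = 38.51 mg/h

38.5 mg/h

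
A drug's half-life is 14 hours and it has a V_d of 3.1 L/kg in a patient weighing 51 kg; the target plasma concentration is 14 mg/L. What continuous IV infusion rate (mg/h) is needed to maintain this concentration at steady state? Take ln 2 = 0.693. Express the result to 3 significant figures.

Vd = 3.1 L/kg × 51 kg = 158.1 L
CL = ln 2 · Vd / t½ = 0.693 × 158.1 / 14 = 7.826 L/h
Infusion rate = CL × Css = 7.826 × 14 = 109.6 mg/h

110 mg/h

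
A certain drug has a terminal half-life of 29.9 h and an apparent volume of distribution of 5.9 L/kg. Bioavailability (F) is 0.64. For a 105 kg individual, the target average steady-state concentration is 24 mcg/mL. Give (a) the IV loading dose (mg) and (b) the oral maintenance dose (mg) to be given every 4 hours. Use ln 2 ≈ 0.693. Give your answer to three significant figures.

Total Vd = 5.9 × 105 = 619.5 L
LD = Vd × C = 619.5 × 24 = 14870 mg
CL = 0.693 × Vd / t½ = 0.693 × 619.5 / 29.9 = 14.36 L/h
D = CL × Css × τ / F = 14.36 × 24 × 4 / 0.64 = 2154 mg

(a) 14900 mg; (b) 2150 mg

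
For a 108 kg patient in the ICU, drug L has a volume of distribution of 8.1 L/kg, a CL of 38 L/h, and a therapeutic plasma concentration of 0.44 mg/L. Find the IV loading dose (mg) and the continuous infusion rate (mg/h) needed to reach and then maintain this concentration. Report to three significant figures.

Vd(total) = 108 kg × 8.1 L/kg = 874.8 L
Loading dose = Vd × C = 874.8 × 0.44 = 384.9 mg
Infusion rate = 38.00 L/h × 0.44 mg/L = 16.72 mg/h

(a) 385 mg; (b) 16.7 mg/h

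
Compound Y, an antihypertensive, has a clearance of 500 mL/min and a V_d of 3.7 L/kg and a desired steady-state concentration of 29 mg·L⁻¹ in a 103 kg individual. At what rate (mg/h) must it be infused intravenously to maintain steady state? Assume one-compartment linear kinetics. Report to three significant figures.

870 mg/h

Convert clearance: 500 mL/min × 60 min/h ÷ 1000 mL/L = 30.00 L/h
Vd does not affect the maintenance rate; only clearance governs steady-state input.
R₀ = 30.00 × 29 = 870.0 mg/h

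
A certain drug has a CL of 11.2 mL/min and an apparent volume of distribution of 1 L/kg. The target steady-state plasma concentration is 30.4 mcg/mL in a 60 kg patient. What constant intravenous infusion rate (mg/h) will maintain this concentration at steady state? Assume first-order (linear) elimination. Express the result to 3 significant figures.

CL = 11.2 mL/min × 60/1000 = 0.6720 L/h
Maintenance depends on clearance, not Vd — rate in must match rate out.
Rate = CL × Css = 0.6720 × 30.4 = 20.43 mg/h

20.4 mg/h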